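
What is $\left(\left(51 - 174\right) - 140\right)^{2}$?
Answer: $69169$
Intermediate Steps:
$\left(\left(51 - 174\right) - 140\right)^{2} = \left(-123 - 140\right)^{2} = \left(-263\right)^{2} = 69169$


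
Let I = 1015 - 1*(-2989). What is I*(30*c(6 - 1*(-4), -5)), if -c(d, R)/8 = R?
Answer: 4804800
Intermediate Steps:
c(d, R) = -8*R
I = 4004 (I = 1015 + 2989 = 4004)
I*(30*c(6 - 1*(-4), -5)) = 4004*(30*(-8*(-5))) = 4004*(30*40) = 4004*1200 = 4804800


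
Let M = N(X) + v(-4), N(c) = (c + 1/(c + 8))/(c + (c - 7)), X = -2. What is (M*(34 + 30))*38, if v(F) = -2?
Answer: -13376/3 ≈ -4458.7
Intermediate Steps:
N(c) = (c + 1/(8 + c))/(-7 + 2*c) (N(c) = (c + 1/(8 + c))/(c + (-7 + c)) = (c + 1/(8 + c))/(-7 + 2*c))
M = -11/6 (M = (1 + (-2)**2 + 8*(-2))/(-56 + 2*(-2)**2 + 9*(-2)) - 2 = (1 + 4 - 16)/(-56 + 2*4 - 18) - 2 = -11/(-56 + 8 - 18) - 2 = -11/(-66) - 2 = -1/66*(-11) - 2 = 1/6 - 2 = -11/6 ≈ -1.8333)
(M*(34 + 30))*38 = -11*(34 + 30)/6*38 = -11/6*64*38 = -352/3*38 = -13376/3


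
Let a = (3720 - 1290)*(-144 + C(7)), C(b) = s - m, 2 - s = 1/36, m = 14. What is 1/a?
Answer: -2/758295 ≈ -2.6375e-6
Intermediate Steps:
s = 71/36 (s = 2 - 1/36 = 71/36 ≈ 1.9722)
C(b) = -433/36 (C(b) = 71/36 - 1*14 = 71/36 - 14 = -433/36)
a = -758295/2 (a = (3720 - 1290)*(-144 - 433/36) = 2430*(-5617/36) = -758295/2 ≈ -3.7915e+5)
1/a = 1/(-758295/2) = -2/758295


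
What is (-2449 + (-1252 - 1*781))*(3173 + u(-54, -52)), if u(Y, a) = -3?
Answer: -14207940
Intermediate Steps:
(-2449 + (-1252 - 1*781))*(3173 + u(-54, -52)) = (-2449 + (-1252 - 1*781))*(3173 - 3) = (-2449 + (-1252 - 781))*3170 = (-2449 - 2033)*3170 = -4482*3170 = -14207940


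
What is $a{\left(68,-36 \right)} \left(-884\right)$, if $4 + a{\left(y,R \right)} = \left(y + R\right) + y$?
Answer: $-84864$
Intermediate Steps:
$a{\left(y,R \right)} = -4 + R + 2 y$ ($a{\left(y,R \right)} = -4 + \left(\left(y + R\right) + y\right) = -4 + \left(\left(R + y\right) + y\right) = -4 + \left(R + 2 y\right) = -4 + R + 2 y$)
$a{\left(68,-36 \right)} \left(-884\right) = \left(-4 - 36 + 2 \cdot 68\right) \left(-884\right) = \left(-4 - 36 + 136\right) \left(-884\right) = 96 \left(-884\right) = -84864$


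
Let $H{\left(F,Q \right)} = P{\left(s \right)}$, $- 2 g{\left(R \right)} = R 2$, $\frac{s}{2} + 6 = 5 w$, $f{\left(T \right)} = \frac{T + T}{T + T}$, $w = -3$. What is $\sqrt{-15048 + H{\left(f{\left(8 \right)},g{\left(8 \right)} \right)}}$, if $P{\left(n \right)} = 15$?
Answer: $i \sqrt{15033} \approx 122.61 i$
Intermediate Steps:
$f{\left(T \right)} = 1$ ($f{\left(T \right)} = \frac{2 T}{2 T} = 2 T \frac{1}{2 T} = 1$)
$s = -42$ ($s = -12 + 2 \cdot 5 \left(-3\right) = -12 + 2 \left(-15\right) = -12 - 30 = -42$)
$g{\left(R \right)} = - R$ ($g{\left(R \right)} = - \frac{R 2}{2} = - \frac{2 R}{2} = - R$)
$H{\left(F,Q \right)} = 15$
$\sqrt{-15048 + H{\left(f{\left(8 \right)},g{\left(8 \right)} \right)}} = \sqrt{-15048 + 15} = \sqrt{-15033} = i \sqrt{15033}$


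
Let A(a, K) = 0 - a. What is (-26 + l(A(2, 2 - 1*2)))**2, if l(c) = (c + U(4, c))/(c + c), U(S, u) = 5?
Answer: 11449/16 ≈ 715.56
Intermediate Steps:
A(a, K) = -a
l(c) = (5 + c)/(2*c) (l(c) = (c + 5)/(c + c) = (5 + c)/((2*c)) = (5 + c)*(1/(2*c)) = (5 + c)/(2*c))
(-26 + l(A(2, 2 - 1*2)))**2 = (-26 + (5 - 1*2)/(2*((-1*2))))**2 = (-26 + (1/2)*(5 - 2)/(-2))**2 = (-26 + (1/2)*(-1/2)*3)**2 = (-26 - 3/4)**2 = (-107/4)**2 = 11449/16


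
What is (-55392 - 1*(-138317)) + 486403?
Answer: 569328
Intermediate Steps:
(-55392 - 1*(-138317)) + 486403 = (-55392 + 138317) + 486403 = 82925 + 486403 = 569328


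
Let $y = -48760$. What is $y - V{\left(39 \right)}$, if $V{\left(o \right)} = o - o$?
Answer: $-48760$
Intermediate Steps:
$V{\left(o \right)} = 0$
$y - V{\left(39 \right)} = -48760 - 0 = -48760 + 0 = -48760$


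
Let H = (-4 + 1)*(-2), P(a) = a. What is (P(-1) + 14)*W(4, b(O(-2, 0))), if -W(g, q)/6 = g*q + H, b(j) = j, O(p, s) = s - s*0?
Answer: -468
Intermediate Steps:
O(p, s) = s (O(p, s) = s - 1*0 = s + 0 = s)
H = 6 (H = -3*(-2) = 6)
W(g, q) = -36 - 6*g*q (W(g, q) = -6*(g*q + 6) = -6*(6 + g*q) = -36 - 6*g*q)
(P(-1) + 14)*W(4, b(O(-2, 0))) = (-1 + 14)*(-36 - 6*4*0) = 13*(-36 + 0) = 13*(-36) = -468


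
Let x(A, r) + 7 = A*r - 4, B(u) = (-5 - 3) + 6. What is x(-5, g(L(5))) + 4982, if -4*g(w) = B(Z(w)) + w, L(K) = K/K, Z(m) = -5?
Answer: 19879/4 ≈ 4969.8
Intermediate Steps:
L(K) = 1
B(u) = -2 (B(u) = -8 + 6 = -2)
g(w) = ½ - w/4 (g(w) = -(-2 + w)/4 = ½ - w/4)
x(A, r) = -11 + A*r (x(A, r) = -7 + (A*r - 4) = -7 + (-4 + A*r) = -11 + A*r)
x(-5, g(L(5))) + 4982 = (-11 - 5*(½ - ¼*1)) + 4982 = (-11 - 5*(½ - ¼)) + 4982 = (-11 - 5*¼) + 4982 = (-11 - 5/4) + 4982 = -49/4 + 4982 = 19879/4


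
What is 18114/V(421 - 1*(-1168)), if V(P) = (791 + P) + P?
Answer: 6038/1323 ≈ 4.5639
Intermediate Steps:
V(P) = 791 + 2*P
18114/V(421 - 1*(-1168)) = 18114/(791 + 2*(421 - 1*(-1168))) = 18114/(791 + 2*(421 + 1168)) = 18114/(791 + 2*1589) = 18114/(791 + 3178) = 18114/3969 = 18114*(1/3969) = 6038/1323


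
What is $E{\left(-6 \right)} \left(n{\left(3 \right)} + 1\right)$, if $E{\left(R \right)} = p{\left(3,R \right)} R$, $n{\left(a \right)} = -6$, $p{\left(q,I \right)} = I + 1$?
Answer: $-150$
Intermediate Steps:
$p{\left(q,I \right)} = 1 + I$
$E{\left(R \right)} = R \left(1 + R\right)$ ($E{\left(R \right)} = \left(1 + R\right) R = R \left(1 + R\right)$)
$E{\left(-6 \right)} \left(n{\left(3 \right)} + 1\right) = - 6 \left(1 - 6\right) \left(-6 + 1\right) = \left(-6\right) \left(-5\right) \left(-5\right) = 30 \left(-5\right) = -150$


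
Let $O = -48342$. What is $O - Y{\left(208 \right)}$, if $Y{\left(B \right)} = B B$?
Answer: $-91606$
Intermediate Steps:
$Y{\left(B \right)} = B^{2}$
$O - Y{\left(208 \right)} = -48342 - 208^{2} = -48342 - 43264 = -91606$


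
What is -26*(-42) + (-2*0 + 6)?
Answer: 1098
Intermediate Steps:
-26*(-42) + (-2*0 + 6) = 1092 + (0 + 6) = 1092 + 6 = 1098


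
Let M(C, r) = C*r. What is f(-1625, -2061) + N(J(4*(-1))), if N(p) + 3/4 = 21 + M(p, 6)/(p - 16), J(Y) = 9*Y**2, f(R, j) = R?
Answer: -1598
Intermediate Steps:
N(p) = 81/4 + 6*p/(-16 + p) (N(p) = -3/4 + (21 + (p*6)/(p - 16)) = -3/4 + (21 + (6*p)/(-16 + p)) = -3/4 + (21 + 6*p/(-16 + p)) = 81/4 + 6*p/(-16 + p))
f(-1625, -2061) + N(J(4*(-1))) = -1625 + 3*(-432 + 35*(9*(4*(-1))**2))/(4*(-16 + 9*(4*(-1))**2)) = -1625 + 3*(-432 + 35*(9*(-4)**2))/(4*(-16 + 9*(-4)**2)) = -1625 + 3*(-432 + 35*(9*16))/(4*(-16 + 9*16)) = -1625 + 3*(-432 + 35*144)/(4*(-16 + 144)) = -1625 + (3/4)*(-432 + 5040)/128 = -1625 + (3/4)*(1/128)*4608 = -1625 + 27 = -1598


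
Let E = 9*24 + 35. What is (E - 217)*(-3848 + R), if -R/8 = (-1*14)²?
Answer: -184144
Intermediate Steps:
R = -1568 (R = -8*(-1*14)² = -8*(-14)² = -8*196 = -1568)
E = 251 (E = 216 + 35 = 251)
(E - 217)*(-3848 + R) = (251 - 217)*(-3848 - 1568) = 34*(-5416) = -184144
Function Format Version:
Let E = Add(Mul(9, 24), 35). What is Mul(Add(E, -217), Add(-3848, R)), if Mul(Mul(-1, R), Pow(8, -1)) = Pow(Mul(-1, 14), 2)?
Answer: -184144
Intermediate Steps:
R = -1568 (R = Mul(-8, Pow(Mul(-1, 14), 2)) = Mul(-8, Pow(-14, 2)) = Mul(-8, 196) = -1568)
E = 251 (E = Add(216, 35) = 251)
Mul(Add(E, -217), Add(-3848, R)) = Mul(Add(251, -217), Add(-3848, -1568)) = Mul(34, -5416) = -184144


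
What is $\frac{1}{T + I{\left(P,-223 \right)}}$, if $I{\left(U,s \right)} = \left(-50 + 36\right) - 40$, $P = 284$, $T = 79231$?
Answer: $\frac{1}{79177} \approx 1.263 \cdot 10^{-5}$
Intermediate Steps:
$I{\left(U,s \right)} = -54$ ($I{\left(U,s \right)} = -14 - 40 = -54$)
$\frac{1}{T + I{\left(P,-223 \right)}} = \frac{1}{79231 - 54} = \frac{1}{79177}$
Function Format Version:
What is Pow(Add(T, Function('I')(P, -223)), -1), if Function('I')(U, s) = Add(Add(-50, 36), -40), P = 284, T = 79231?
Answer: Rational(1, 79177) ≈ 1.2630e-5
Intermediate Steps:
Function('I')(U, s) = -54 (Function('I')(U, s) = Add(-14, -40) = -54)
Pow(Add(T, Function('I')(P, -223)), -1) = Pow(Add(79231, -54), -1) = Pow(79177, -1) = Rational(1, 79177)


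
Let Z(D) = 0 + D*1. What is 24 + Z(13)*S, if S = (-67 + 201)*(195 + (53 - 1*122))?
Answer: 219516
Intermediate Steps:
Z(D) = D (Z(D) = 0 + D = D)
S = 16884 (S = 134*(195 + (53 - 122)) = 134*(195 - 69) = 134*126 = 16884)
24 + Z(13)*S = 24 + 13*16884 = 24 + 219492 = 219516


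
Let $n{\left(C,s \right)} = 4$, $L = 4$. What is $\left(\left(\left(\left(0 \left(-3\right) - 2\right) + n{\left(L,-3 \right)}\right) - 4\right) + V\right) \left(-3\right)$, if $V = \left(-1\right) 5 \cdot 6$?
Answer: $96$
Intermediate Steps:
$V = -30$ ($V = \left(-5\right) 6 = -30$)
$\left(\left(\left(\left(0 \left(-3\right) - 2\right) + n{\left(L,-3 \right)}\right) - 4\right) + V\right) \left(-3\right) = \left(\left(\left(\left(0 \left(-3\right) - 2\right) + 4\right) - 4\right) - 30\right) \left(-3\right) = \left(\left(\left(\left(0 - 2\right) + 4\right) - 4\right) - 30\right) \left(-3\right) = \left(\left(\left(-2 + 4\right) - 4\right) - 30\right) \left(-3\right) = \left(\left(2 - 4\right) - 30\right) \left(-3\right) = \left(-2 - 30\right) \left(-3\right) = \left(-32\right) \left(-3\right) = 96$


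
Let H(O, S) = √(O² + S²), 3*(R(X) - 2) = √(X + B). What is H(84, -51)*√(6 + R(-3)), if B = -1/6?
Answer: √(309024 + 2146*I*√114)/2 ≈ 278.14 + 10.297*I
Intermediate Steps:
B = -⅙ (B = -1*⅙ = -⅙ ≈ -0.16667)
R(X) = 2 + √(-⅙ + X)/3 (R(X) = 2 + √(X - ⅙)/3 = 2 + √(-⅙ + X)/3)
H(84, -51)*√(6 + R(-3)) = √(84² + (-51)²)*√(6 + (2 + √(-6 + 36*(-3))/18)) = √(7056 + 2601)*√(6 + (2 + √(-6 - 108)/18)) = √9657*√(6 + (2 + √(-114)/18)) = (3*√1073)*√(6 + (2 + (I*√114)/18)) = (3*√1073)*√(6 + (2 + I*√114/18)) = (3*√1073)*√(8 + I*√114/18) = 3*√1073*√(8 + I*√114/18)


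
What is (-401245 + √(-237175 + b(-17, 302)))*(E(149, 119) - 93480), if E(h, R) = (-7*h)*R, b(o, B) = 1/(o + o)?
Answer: 87309708265 - 217597*I*√274174334/34 ≈ 8.731e+10 - 1.0597e+8*I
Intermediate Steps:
b(o, B) = 1/(2*o)
E(h, R) = -7*R*h
(-401245 + √(-237175 + b(-17, 302)))*(E(149, 119) - 93480) = (-401245 + √(-237175 + (½)/(-17)))*(-7*119*149 - 93480) = (-401245 + √(-237175 + (½)*(-1/17)))*(-124117 - 93480) = (-401245 + √(-237175 - 1/34))*(-217597) = (-401245 + √(-8063951/34))*(-217597) = (-401245 + I*√274174334/34)*(-217597) = 87309708265 - 217597*I*√274174334/34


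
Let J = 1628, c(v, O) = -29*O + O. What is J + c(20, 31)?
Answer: 760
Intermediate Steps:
c(v, O) = -28*O
J + c(20, 31) = 1628 - 28*31 = 1628 - 868 = 760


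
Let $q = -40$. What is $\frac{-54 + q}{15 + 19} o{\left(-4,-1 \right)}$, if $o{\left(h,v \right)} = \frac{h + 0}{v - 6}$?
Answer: $- \frac{188}{119} \approx -1.5798$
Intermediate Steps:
$o{\left(h,v \right)} = \frac{h}{-6 + v}$
$\frac{-54 + q}{15 + 19} o{\left(-4,-1 \right)} = \frac{-54 - 40}{15 + 19} \left(- \frac{4}{-6 - 1}\right) = - \frac{94}{34} \left(- \frac{4}{-7}\right) = \left(-94\right) \frac{1}{34} \left(\left(-4\right) \left(- \frac{1}{7}\right)\right) = \left(- \frac{47}{17}\right) \frac{4}{7} = - \frac{188}{119}$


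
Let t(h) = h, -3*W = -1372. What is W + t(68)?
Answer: 1576/3 ≈ 525.33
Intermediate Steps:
W = 1372/3 (W = -1/3*(-1372) = 1372/3 ≈ 457.33)
W + t(68) = 1372/3 + 68 = 1576/3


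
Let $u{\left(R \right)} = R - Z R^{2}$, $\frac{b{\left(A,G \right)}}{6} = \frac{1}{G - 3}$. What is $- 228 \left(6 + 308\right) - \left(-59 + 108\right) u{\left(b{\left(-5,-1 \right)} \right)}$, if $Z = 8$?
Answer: $- \frac{141273}{2} \approx -70637.0$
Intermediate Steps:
$b{\left(A,G \right)} = \frac{6}{-3 + G}$ ($b{\left(A,G \right)} = \frac{6}{G - 3} = \frac{6}{-3 + G}$)
$u{\left(R \right)} = R - 8 R^{2}$
$- 228 \left(6 + 308\right) - \left(-59 + 108\right) u{\left(b{\left(-5,-1 \right)} \right)} = - 228 \left(6 + 308\right) - \left(-59 + 108\right) \frac{6}{-3 - 1} \left(1 - 8 \frac{6}{-3 - 1}\right) = \left(-228\right) 314 - 49 \frac{6}{-4} \left(1 - 8 \frac{6}{-4}\right) = -71592 - 49 \cdot 6 \left(- \frac{1}{4}\right) \left(1 - 8 \cdot 6 \left(- \frac{1}{4}\right)\right) = -71592 - 49 \left(- \frac{3 \left(1 - -12\right)}{2}\right) = -71592 - 49 \left(- \frac{3 \left(1 + 12\right)}{2}\right) = -71592 - 49 \left(\left(- \frac{3}{2}\right) 13\right) = -71592 - 49 \left(- \frac{39}{2}\right) = -71592 - - \frac{1911}{2} = -71592 + \frac{1911}{2} = - \frac{141273}{2}$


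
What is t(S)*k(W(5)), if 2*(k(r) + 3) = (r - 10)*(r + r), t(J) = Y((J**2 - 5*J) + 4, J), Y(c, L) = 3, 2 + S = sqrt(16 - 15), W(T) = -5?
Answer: 216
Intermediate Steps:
S = -1 (S = -2 + sqrt(16 - 15) = -2 + sqrt(1) = -2 + 1 = -1)
t(J) = 3
k(r) = -3 + r*(-10 + r) (k(r) = -3 + ((r - 10)*(r + r))/2 = -3 + ((-10 + r)*(2*r))/2 = -3 + (2*r*(-10 + r))/2 = -3 + r*(-10 + r))
t(S)*k(W(5)) = 3*(-3 + (-5)**2 - 10*(-5)) = 3*(-3 + 25 + 50) = 3*72 = 216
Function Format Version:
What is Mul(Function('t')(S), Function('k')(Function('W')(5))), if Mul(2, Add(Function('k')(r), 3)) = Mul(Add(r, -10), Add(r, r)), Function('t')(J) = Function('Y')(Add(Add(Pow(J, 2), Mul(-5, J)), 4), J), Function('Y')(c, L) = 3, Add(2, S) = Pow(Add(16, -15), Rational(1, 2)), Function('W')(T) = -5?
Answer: 216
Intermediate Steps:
S = -1 (S = Add(-2, Pow(Add(16, -15), Rational(1, 2))) = Add(-2, Pow(1, Rational(1, 2))) = Add(-2, 1) = -1)
Function('t')(J) = 3
Function('k')(r) = Add(-3, Mul(r, Add(-10, r))) (Function('k')(r) = Add(-3, Mul(Rational(1, 2), Mul(Add(r, -10), Add(r, r)))) = Add(-3, Mul(Rational(1, 2), Mul(Add(-10, r), Mul(2, r)))) = Add(-3, Mul(Rational(1, 2), Mul(2, r, Add(-10, r)))) = Add(-3, Mul(r, Add(-10, r))))
Mul(Function('t')(S), Function('k')(Function('W')(5))) = Mul(3, Add(-3, Pow(-5, 2), Mul(-10, -5))) = Mul(3, Add(-3, 25, 50)) = Mul(3, 72) = 216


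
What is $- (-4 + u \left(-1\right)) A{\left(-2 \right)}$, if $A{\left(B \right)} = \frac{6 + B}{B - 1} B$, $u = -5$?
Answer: $- \frac{8}{3} \approx -2.6667$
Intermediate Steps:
$A{\left(B \right)} = \frac{B \left(6 + B\right)}{-1 + B}$ ($A{\left(B \right)} = \frac{6 + B}{-1 + B} B = \frac{B \left(6 + B\right)}{-1 + B}$)
$- (-4 + u \left(-1\right)) A{\left(-2 \right)} = - (-4 - -5) \left(- \frac{2 \left(6 - 2\right)}{-1 - 2}\right) = - (-4 + 5) \left(\left(-2\right) \frac{1}{-3} \cdot 4\right) = \left(-1\right) 1 \left(\left(-2\right) \left(- \frac{1}{3}\right) 4\right) = \left(-1\right) \frac{8}{3} = - \frac{8}{3}$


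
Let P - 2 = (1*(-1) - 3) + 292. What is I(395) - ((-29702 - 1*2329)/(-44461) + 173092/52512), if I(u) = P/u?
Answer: -151358969395/46111036632 ≈ -3.2825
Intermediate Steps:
P = 290 (P = 2 + ((1*(-1) - 3) + 292) = 2 + ((-1 - 3) + 292) = 2 + (-4 + 292) = 2 + 288 = 290)
I(u) = 290/u
I(395) - ((-29702 - 1*2329)/(-44461) + 173092/52512) = 290/395 - ((-29702 - 1*2329)/(-44461) + 173092/52512) = 290*(1/395) - ((-29702 - 2329)*(-1/44461) + 173092*(1/52512)) = 58/79 - (-32031*(-1/44461) + 43273/13128) = 58/79 - (32031/44461 + 43273/13128) = 58/79 - 1*2344463821/583684008 = 58/79 - 2344463821/583684008 = -151358969395/46111036632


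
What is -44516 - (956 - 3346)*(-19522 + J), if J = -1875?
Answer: -51183346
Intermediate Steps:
-44516 - (956 - 3346)*(-19522 + J) = -44516 - (956 - 3346)*(-19522 - 1875) = -44516 - (-2390)*(-21397) = -44516 - 1*51138830 = -44516 - 51138830 = -51183346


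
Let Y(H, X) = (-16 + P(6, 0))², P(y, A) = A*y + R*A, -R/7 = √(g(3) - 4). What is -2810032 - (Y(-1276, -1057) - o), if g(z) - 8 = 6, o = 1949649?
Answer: -860639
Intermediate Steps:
g(z) = 14 (g(z) = 8 + 6 = 14)
R = -7*√10 (R = -7*√(14 - 4) = -7*√10 ≈ -22.136)
P(y, A) = A*y - 7*A*√10 (P(y, A) = A*y + (-7*√10)*A = A*y - 7*A*√10)
Y(H, X) = 256 (Y(H, X) = (-16 + 0*(6 - 7*√10))² = (-16 + 0)² = (-16)² = 256)
-2810032 - (Y(-1276, -1057) - o) = -2810032 - (256 - 1*1949649) = -2810032 - (256 - 1949649) = -2810032 - 1*(-1949393) = -2810032 + 1949393 = -860639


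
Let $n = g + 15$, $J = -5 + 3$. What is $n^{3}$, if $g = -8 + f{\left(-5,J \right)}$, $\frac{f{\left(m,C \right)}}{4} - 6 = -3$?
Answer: $6859$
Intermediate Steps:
$J = -2$
$f{\left(m,C \right)} = 12$ ($f{\left(m,C \right)} = 24 + 4 \left(-3\right) = 24 - 12 = 12$)
$g = 4$ ($g = -8 + 12 = 4$)
$n = 19$ ($n = 4 + 15 = 19$)
$n^{3} = 19^{3} = 6859$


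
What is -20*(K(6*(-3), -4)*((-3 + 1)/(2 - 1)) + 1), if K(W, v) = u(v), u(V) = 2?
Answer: 60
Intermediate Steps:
K(W, v) = 2
-20*(K(6*(-3), -4)*((-3 + 1)/(2 - 1)) + 1) = -20*(2*((-3 + 1)/(2 - 1)) + 1) = -20*(2*(-2/1) + 1) = -20*(2*(-2*1) + 1) = -20*(2*(-2) + 1) = -20*(-4 + 1) = -20*(-3) = 60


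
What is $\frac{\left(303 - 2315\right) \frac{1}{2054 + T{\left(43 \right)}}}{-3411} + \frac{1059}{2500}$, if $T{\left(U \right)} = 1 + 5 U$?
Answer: $\frac{820483523}{1935742500} \approx 0.42386$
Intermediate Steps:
$\frac{\left(303 - 2315\right) \frac{1}{2054 + T{\left(43 \right)}}}{-3411} + \frac{1059}{2500} = \frac{\left(303 - 2315\right) \frac{1}{2054 + \left(1 + 5 \cdot 43\right)}}{-3411} + \frac{1059}{2500} = - \frac{2012}{2054 + \left(1 + 215\right)} \left(- \frac{1}{3411}\right) + 1059 \cdot \frac{1}{2500} = - \frac{2012}{2054 + 216} \left(- \frac{1}{3411}\right) + \frac{1059}{2500} = - \frac{2012}{2270} \left(- \frac{1}{3411}\right) + \frac{1059}{2500} = \left(-2012\right) \frac{1}{2270} \left(- \frac{1}{3411}\right) + \frac{1059}{2500} = \left(- \frac{1006}{1135}\right) \left(- \frac{1}{3411}\right) + \frac{1059}{2500} = \frac{1006}{3871485} + \frac{1059}{2500} = \frac{820483523}{1935742500}$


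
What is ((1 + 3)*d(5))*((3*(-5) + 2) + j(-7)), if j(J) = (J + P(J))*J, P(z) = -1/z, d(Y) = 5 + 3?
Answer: 1120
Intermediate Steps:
d(Y) = 8
j(J) = J*(J - 1/J) (j(J) = (J - 1/J)*J = J*(J - 1/J))
((1 + 3)*d(5))*((3*(-5) + 2) + j(-7)) = ((1 + 3)*8)*((3*(-5) + 2) + (-1 + (-7)**2)) = (4*8)*((-15 + 2) + (-1 + 49)) = 32*(-13 + 48) = 32*35 = 1120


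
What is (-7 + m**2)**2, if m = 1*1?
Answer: 36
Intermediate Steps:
m = 1
(-7 + m**2)**2 = (-7 + 1**2)**2 = (-7 + 1)**2 = (-6)**2 = 36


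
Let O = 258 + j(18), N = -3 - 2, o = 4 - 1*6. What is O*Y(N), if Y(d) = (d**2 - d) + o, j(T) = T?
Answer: 7728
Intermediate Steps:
o = -2 (o = 4 - 6 = -2)
N = -5
O = 276 (O = 258 + 18 = 276)
Y(d) = -2 + d**2 - d (Y(d) = (d**2 - d) - 2 = -2 + d**2 - d)
O*Y(N) = 276*(-2 + (-5)**2 - 1*(-5)) = 276*(-2 + 25 + 5) = 276*28 = 7728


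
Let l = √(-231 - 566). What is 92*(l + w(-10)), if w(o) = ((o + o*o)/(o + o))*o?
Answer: 4140 + 92*I*√797 ≈ 4140.0 + 2597.3*I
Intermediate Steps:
w(o) = o/2 + o²/2 (w(o) = ((o + o²)/((2*o)))*o = ((o + o²)*(1/(2*o)))*o = ((o + o²)/(2*o))*o = o/2 + o²/2)
l = I*√797 (l = √(-797) = I*√797 ≈ 28.231*I)
92*(l + w(-10)) = 92*(I*√797 + (½)*(-10)*(1 - 10)) = 92*(I*√797 + (½)*(-10)*(-9)) = 92*(I*√797 + 45) = 92*(45 + I*√797) = 4140 + 92*I*√797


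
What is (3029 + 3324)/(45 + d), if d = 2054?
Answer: 6353/2099 ≈ 3.0267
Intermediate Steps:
(3029 + 3324)/(45 + d) = (3029 + 3324)/(45 + 2054) = 6353/2099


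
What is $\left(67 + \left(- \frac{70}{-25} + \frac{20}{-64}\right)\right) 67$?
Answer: $\frac{372453}{80} \approx 4655.7$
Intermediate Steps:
$\left(67 + \left(- \frac{70}{-25} + \frac{20}{-64}\right)\right) 67 = \left(67 + \left(\left(-70\right) \left(- \frac{1}{25}\right) + 20 \left(- \frac{1}{64}\right)\right)\right) 67 = \left(67 + \left(\frac{14}{5} - \frac{5}{16}\right)\right) 67 = \left(67 + \frac{199}{80}\right) 67 = \frac{5559}{80} \cdot 67 = \frac{372453}{80}$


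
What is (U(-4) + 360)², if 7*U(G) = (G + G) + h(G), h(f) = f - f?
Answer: 6310144/49 ≈ 1.2878e+5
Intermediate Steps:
h(f) = 0
U(G) = 2*G/7 (U(G) = ((G + G) + 0)/7 = (2*G + 0)/7 = (2*G)/7 = 2*G/7)
(U(-4) + 360)² = ((2/7)*(-4) + 360)² = (-8/7 + 360)² = (2512/7)² = 6310144/49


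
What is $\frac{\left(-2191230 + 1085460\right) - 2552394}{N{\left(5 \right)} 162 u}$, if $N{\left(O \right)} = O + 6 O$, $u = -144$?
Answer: $\frac{304847}{68040} \approx 4.4804$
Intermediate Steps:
$N{\left(O \right)} = 7 O$
$\frac{\left(-2191230 + 1085460\right) - 2552394}{N{\left(5 \right)} 162 u} = \frac{\left(-2191230 + 1085460\right) - 2552394}{7 \cdot 5 \cdot 162 \left(-144\right)} = \frac{-1105770 - 2552394}{35 \cdot 162 \left(-144\right)} = - \frac{3658164}{5670 \left(-144\right)} = - \frac{3658164}{-816480} = \left(-3658164\right) \left(- \frac{1}{816480}\right) = \frac{304847}{68040}$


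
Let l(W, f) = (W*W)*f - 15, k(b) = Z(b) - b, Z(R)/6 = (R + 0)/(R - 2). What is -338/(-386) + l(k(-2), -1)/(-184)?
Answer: 4852/4439 ≈ 1.0930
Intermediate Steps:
Z(R) = 6*R/(-2 + R) (Z(R) = 6*((R + 0)/(R - 2)) = 6*(R/(-2 + R)) = 6*R/(-2 + R))
k(b) = -b + 6*b/(-2 + b) (k(b) = 6*b/(-2 + b) - b = -b + 6*b/(-2 + b))
l(W, f) = -15 + f*W**2 (l(W, f) = W**2*f - 15 = f*W**2 - 15 = -15 + f*W**2)
-338/(-386) + l(k(-2), -1)/(-184) = -338/(-386) + (-15 - (-2*(8 - 1*(-2))/(-2 - 2))**2)/(-184) = -338*(-1/386) + (-15 - (-2*(8 + 2)/(-4))**2)*(-1/184) = 169/193 + (-15 - (-2*(-1/4)*10)**2)*(-1/184) = 169/193 + (-15 - 1*5**2)*(-1/184) = 169/193 + (-15 - 1*25)*(-1/184) = 169/193 + (-15 - 25)*(-1/184) = 169/193 - 40*(-1/184) = 169/193 + 5/23 = 4852/4439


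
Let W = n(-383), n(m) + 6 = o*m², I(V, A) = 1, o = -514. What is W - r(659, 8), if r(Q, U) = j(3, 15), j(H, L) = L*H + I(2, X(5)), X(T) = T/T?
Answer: -75398198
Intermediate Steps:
X(T) = 1
j(H, L) = 1 + H*L (j(H, L) = L*H + 1 = H*L + 1 = 1 + H*L)
r(Q, U) = 46 (r(Q, U) = 1 + 3*15 = 1 + 45 = 46)
n(m) = -6 - 514*m²
W = -75398152 (W = -6 - 514*(-383)² = -6 - 514*146689 = -6 - 75398146 = -75398152)
W - r(659, 8) = -75398152 - 1*46 = -75398152 - 46 = -75398198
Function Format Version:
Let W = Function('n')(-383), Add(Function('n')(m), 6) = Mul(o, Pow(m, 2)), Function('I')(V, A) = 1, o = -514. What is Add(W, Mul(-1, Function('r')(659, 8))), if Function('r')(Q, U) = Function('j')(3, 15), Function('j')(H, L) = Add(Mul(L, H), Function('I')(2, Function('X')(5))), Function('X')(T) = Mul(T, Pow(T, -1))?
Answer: -75398198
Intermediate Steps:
Function('X')(T) = 1
Function('j')(H, L) = Add(1, Mul(H, L)) (Function('j')(H, L) = Add(Mul(L, H), 1) = Add(Mul(H, L), 1) = Add(1, Mul(H, L)))
Function('r')(Q, U) = 46 (Function('r')(Q, U) = Add(1, Mul(3, 15)) = Add(1, 45) = 46)
Function('n')(m) = Add(-6, Mul(-514, Pow(m, 2)))
W = -75398152 (W = Add(-6, Mul(-514, Pow(-383, 2))) = Add(-6, Mul(-514, 146689)) = Add(-6, -75398146) = -75398152)
Add(W, Mul(-1, Function('r')(659, 8))) = Add(-75398152, Mul(-1, 46)) = Add(-75398152, -46) = -75398198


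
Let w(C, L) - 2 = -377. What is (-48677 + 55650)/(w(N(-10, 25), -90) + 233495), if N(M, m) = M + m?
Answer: 6973/233120 ≈ 0.029912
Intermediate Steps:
w(C, L) = -375 (w(C, L) = 2 - 377 = -375)
(-48677 + 55650)/(w(N(-10, 25), -90) + 233495) = (-48677 + 55650)/(-375 + 233495) = 6973/233120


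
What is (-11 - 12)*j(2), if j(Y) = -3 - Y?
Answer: 115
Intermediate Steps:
(-11 - 12)*j(2) = (-11 - 12)*(-3 - 1*2) = -23*(-3 - 2) = -23*(-5) = 115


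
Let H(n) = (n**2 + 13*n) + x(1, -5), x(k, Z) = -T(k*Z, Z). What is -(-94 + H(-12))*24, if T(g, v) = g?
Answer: 2424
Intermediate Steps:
x(k, Z) = -Z*k (x(k, Z) = -k*Z = -Z*k)
H(n) = 5 + n**2 + 13*n (H(n) = (n**2 + 13*n) - 1*(-5)*1 = (n**2 + 13*n) + 5 = 5 + n**2 + 13*n)
-(-94 + H(-12))*24 = -(-94 + (5 + (-12)**2 + 13*(-12)))*24 = -(-94 + (5 + 144 - 156))*24 = -(-94 - 7)*24 = -(-101)*24 = -1*(-2424) = 2424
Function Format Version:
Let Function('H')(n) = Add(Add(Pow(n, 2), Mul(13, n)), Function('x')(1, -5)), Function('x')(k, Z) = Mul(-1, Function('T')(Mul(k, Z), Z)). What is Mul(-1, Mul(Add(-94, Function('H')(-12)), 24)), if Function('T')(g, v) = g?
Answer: 2424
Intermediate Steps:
Function('x')(k, Z) = Mul(-1, Z, k) (Function('x')(k, Z) = Mul(-1, Mul(k, Z)) = Mul(-1, Mul(Z, k)) = Mul(-1, Z, k))
Function('H')(n) = Add(5, Pow(n, 2), Mul(13, n)) (Function('H')(n) = Add(Add(Pow(n, 2), Mul(13, n)), Mul(-1, -5, 1)) = Add(Add(Pow(n, 2), Mul(13, n)), 5) = Add(5, Pow(n, 2), Mul(13, n)))
Mul(-1, Mul(Add(-94, Function('H')(-12)), 24)) = Mul(-1, Mul(Add(-94, Add(5, Pow(-12, 2), Mul(13, -12))), 24)) = Mul(-1, Mul(Add(-94, Add(5, 144, -156)), 24)) = Mul(-1, Mul(Add(-94, -7), 24)) = Mul(-1, Mul(-101, 24)) = Mul(-1, -2424) = 2424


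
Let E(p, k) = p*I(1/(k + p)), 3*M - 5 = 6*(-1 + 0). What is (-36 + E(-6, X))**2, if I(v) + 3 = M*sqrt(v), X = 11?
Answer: 1624/5 - 72*sqrt(5)/5 ≈ 292.60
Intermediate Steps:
M = -1/3 (M = 5/3 + (6*(-1 + 0))/3 = 5/3 + (6*(-1))/3 = 5/3 + (1/3)*(-6) = 5/3 - 2 = -1/3 ≈ -0.33333)
I(v) = -3 - sqrt(v)/3
E(p, k) = p*(-3 - sqrt(1/(k + p))/3)
(-36 + E(-6, X))**2 = (-36 - 1/3*(-6)*(9 + sqrt(1/(11 - 6))))**2 = (-36 - 1/3*(-6)*(9 + sqrt(1/5)))**2 = (-36 - 1/3*(-6)*(9 + sqrt(5)/5))**2 = (-36 + (18 + 2*sqrt(5)/5))**2 = (-18 + 2*sqrt(5)/5)**2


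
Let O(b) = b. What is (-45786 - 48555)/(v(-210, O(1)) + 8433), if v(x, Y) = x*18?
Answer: -31447/1551 ≈ -20.275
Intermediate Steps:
v(x, Y) = 18*x
(-45786 - 48555)/(v(-210, O(1)) + 8433) = (-45786 - 48555)/(18*(-210) + 8433) = -94341/(-3780 + 8433) = -94341/4653 = -94341*1/4653 = -31447/1551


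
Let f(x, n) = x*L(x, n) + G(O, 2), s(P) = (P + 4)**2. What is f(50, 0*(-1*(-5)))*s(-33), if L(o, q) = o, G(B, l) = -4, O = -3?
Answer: 2099136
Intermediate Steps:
s(P) = (4 + P)**2
f(x, n) = -4 + x**2 (f(x, n) = x*x - 4 = x**2 - 4 = -4 + x**2)
f(50, 0*(-1*(-5)))*s(-33) = (-4 + 50**2)*(4 - 33)**2 = (-4 + 2500)*(-29)**2 = 2496*841 = 2099136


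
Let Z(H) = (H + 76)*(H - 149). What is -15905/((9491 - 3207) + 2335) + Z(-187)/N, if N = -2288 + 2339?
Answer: 6287119/8619 ≈ 729.45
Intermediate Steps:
N = 51
Z(H) = (-149 + H)*(76 + H) (Z(H) = (76 + H)*(-149 + H) = (-149 + H)*(76 + H))
-15905/((9491 - 3207) + 2335) + Z(-187)/N = -15905/((9491 - 3207) + 2335) + (-11324 + (-187)² - 73*(-187))/51 = -15905/(6284 + 2335) + (-11324 + 34969 + 13651)*(1/51) = -15905/8619 + 37296*(1/51) = -15905*1/8619 + 12432/17 = -15905/8619 + 12432/17 = 6287119/8619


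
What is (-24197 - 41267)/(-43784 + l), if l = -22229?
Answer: 65464/66013 ≈ 0.99168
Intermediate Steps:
(-24197 - 41267)/(-43784 + l) = (-24197 - 41267)/(-43784 - 22229) = -65464/(-66013) = -65464*(-1/66013) = 65464/66013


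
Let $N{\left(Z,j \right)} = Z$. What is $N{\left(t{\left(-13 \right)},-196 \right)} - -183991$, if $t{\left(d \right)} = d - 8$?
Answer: $183970$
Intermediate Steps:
$t{\left(d \right)} = -8 + d$
$N{\left(t{\left(-13 \right)},-196 \right)} - -183991 = \left(-8 - 13\right) - -183991 = -21 + 183991 = 183970$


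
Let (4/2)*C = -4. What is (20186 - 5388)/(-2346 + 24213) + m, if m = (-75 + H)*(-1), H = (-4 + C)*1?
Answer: 1786025/21867 ≈ 81.677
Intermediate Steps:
C = -2 (C = (½)*(-4) = -2)
H = -6 (H = (-4 - 2)*1 = -6*1 = -6)
m = 81 (m = (-75 - 6)*(-1) = -81*(-1) = 81)
(20186 - 5388)/(-2346 + 24213) + m = (20186 - 5388)/(-2346 + 24213) + 81 = 14798/21867 + 81 = 1786025/21867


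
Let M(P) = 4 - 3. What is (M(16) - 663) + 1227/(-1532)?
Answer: -1015411/1532 ≈ -662.80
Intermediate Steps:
M(P) = 1
(M(16) - 663) + 1227/(-1532) = (1 - 663) + 1227/(-1532) = -662 - 1/1532*1227 = -662 - 1227/1532 = -1015411/1532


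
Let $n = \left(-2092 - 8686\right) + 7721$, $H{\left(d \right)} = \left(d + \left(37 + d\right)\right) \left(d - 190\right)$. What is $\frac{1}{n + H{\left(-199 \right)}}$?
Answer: $\frac{1}{137372} \approx 7.2795 \cdot 10^{-6}$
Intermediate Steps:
$H{\left(d \right)} = \left(-190 + d\right) \left(37 + 2 d\right)$ ($H{\left(d \right)} = \left(37 + 2 d\right) \left(-190 + d\right) = \left(-190 + d\right) \left(37 + 2 d\right)$)
$n = -3057$ ($n = -10778 + 7721 = -3057$)
$\frac{1}{n + H{\left(-199 \right)}} = \frac{1}{-3057 - \left(-61227 - 79202\right)} = \frac{1}{-3057 + \left(-7030 + 68257 + 2 \cdot 39601\right)} = \frac{1}{-3057 + \left(-7030 + 68257 + 79202\right)} = \frac{1}{-3057 + 140429} = \frac{1}{137372}$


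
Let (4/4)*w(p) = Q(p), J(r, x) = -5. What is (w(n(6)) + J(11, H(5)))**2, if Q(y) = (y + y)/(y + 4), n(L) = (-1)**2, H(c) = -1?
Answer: 529/25 ≈ 21.160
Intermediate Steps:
n(L) = 1
Q(y) = 2*y/(4 + y) (Q(y) = (2*y)/(4 + y) = 2*y/(4 + y))
w(p) = 2*p/(4 + p)
(w(n(6)) + J(11, H(5)))**2 = (2*1/(4 + 1) - 5)**2 = (2*1/5 - 5)**2 = (2*1*(1/5) - 5)**2 = (2/5 - 5)**2 = (-23/5)**2 = 529/25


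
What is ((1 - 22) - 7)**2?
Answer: 784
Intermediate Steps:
((1 - 22) - 7)**2 = (-21 - 7)**2 = (-28)**2 = 784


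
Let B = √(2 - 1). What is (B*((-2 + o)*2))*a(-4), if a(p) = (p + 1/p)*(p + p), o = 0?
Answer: -136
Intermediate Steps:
a(p) = 2*p*(p + 1/p) (a(p) = (p + 1/p)*(2*p) = 2*p*(p + 1/p))
B = 1 (B = √1 = 1)
(B*((-2 + o)*2))*a(-4) = (1*((-2 + 0)*2))*(2 + 2*(-4)²) = (1*(-2*2))*(2 + 2*16) = (1*(-4))*(2 + 32) = -4*34 = -136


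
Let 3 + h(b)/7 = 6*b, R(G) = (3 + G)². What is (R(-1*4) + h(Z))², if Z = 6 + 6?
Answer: 234256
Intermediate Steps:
Z = 12
h(b) = -21 + 42*b (h(b) = -21 + 7*(6*b) = -21 + 42*b)
(R(-1*4) + h(Z))² = ((3 - 1*4)² + (-21 + 42*12))² = ((3 - 4)² + (-21 + 504))² = ((-1)² + 483)² = (1 + 483)² = 484² = 234256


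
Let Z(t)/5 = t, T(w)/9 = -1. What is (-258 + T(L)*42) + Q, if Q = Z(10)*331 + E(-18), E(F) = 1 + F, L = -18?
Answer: 15897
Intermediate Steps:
T(w) = -9 (T(w) = 9*(-1) = -9)
Z(t) = 5*t
Q = 16533 (Q = (5*10)*331 + (1 - 18) = 50*331 - 17 = 16550 - 17 = 16533)
(-258 + T(L)*42) + Q = (-258 - 9*42) + 16533 = (-258 - 378) + 16533 = -636 + 16533 = 15897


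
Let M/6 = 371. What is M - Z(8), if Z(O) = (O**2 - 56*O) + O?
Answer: 2602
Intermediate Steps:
M = 2226 (M = 6*371 = 2226)
Z(O) = O**2 - 55*O
M - Z(8) = 2226 - 8*(-55 + 8) = 2226 - 8*(-47) = 2226 - 1*(-376) = 2226 + 376 = 2602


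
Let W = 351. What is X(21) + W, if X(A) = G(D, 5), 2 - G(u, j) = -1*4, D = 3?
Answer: 357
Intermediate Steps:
G(u, j) = 6 (G(u, j) = 2 - (-1)*4 = 2 - 1*(-4) = 2 + 4 = 6)
X(A) = 6
X(21) + W = 6 + 351 = 357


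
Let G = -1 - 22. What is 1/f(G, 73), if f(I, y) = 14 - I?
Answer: 1/37 ≈ 0.027027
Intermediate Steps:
G = -23
1/f(G, 73) = 1/(14 - 1*(-23)) = 1/(14 + 23) = 1/37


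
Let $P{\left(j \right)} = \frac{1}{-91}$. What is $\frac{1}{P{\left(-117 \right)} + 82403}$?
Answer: $\frac{91}{7498672} \approx 1.2135 \cdot 10^{-5}$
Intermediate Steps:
$P{\left(j \right)} = - \frac{1}{91}$
$\frac{1}{P{\left(-117 \right)} + 82403} = \frac{1}{- \frac{1}{91} + 82403} = \frac{1}{\frac{7498672}{91}} = \frac{91}{7498672}$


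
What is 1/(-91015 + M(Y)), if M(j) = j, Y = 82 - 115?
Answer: -1/91048 ≈ -1.0983e-5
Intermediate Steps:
Y = -33
1/(-91015 + M(Y)) = 1/(-91015 - 33) = 1/(-91048) = -1/91048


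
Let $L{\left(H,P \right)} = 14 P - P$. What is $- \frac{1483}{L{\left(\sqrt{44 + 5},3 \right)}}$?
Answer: $- \frac{1483}{39} \approx -38.026$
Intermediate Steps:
$L{\left(H,P \right)} = 13 P$
$- \frac{1483}{L{\left(\sqrt{44 + 5},3 \right)}} = - \frac{1483}{13 \cdot 3} = - \frac{1483}{39}$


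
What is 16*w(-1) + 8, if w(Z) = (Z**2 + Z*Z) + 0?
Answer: 40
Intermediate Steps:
w(Z) = 2*Z**2 (w(Z) = (Z**2 + Z**2) + 0 = 2*Z**2 + 0 = 2*Z**2)
16*w(-1) + 8 = 16*(2*(-1)**2) + 8 = 16*(2*1) + 8 = 16*2 + 8 = 32 + 8 = 40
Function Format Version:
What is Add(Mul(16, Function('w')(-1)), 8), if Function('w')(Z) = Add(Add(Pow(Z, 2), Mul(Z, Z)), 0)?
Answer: 40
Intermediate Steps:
Function('w')(Z) = Mul(2, Pow(Z, 2)) (Function('w')(Z) = Add(Add(Pow(Z, 2), Pow(Z, 2)), 0) = Add(Mul(2, Pow(Z, 2)), 0) = Mul(2, Pow(Z, 2)))
Add(Mul(16, Function('w')(-1)), 8) = Add(Mul(16, Mul(2, Pow(-1, 2))), 8) = Add(Mul(16, Mul(2, 1)), 8) = Add(Mul(16, 2), 8) = Add(32, 8) = 40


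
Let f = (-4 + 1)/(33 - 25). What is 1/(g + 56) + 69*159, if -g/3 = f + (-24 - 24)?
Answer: 17652347/1609 ≈ 10971.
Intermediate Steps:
f = -3/8 ≈ -0.37500
g = 1161/8 (g = -3*(-3/8 + (-24 - 24)) = -3*(-3/8 - 48) = -3*(-387/8) = 1161/8 ≈ 145.13)
1/(g + 56) + 69*159 = 1/(1161/8 + 56) + 69*159 = 1/(1609/8) + 10971 = 8/1609 + 10971 = 17652347/1609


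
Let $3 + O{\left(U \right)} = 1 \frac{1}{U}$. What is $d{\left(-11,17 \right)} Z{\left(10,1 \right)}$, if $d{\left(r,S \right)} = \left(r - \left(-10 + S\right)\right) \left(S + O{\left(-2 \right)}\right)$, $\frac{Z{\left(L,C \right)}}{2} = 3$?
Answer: $-1458$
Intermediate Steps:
$Z{\left(L,C \right)} = 6$ ($Z{\left(L,C \right)} = 2 \cdot 3 = 6$)
$O{\left(U \right)} = -3 + \frac{1}{U}$ ($O{\left(U \right)} = -3 + 1 \frac{1}{U} = -3 + \frac{1}{U}$)
$d{\left(r,S \right)} = \left(- \frac{7}{2} + S\right) \left(10 + r - S\right)$ ($d{\left(r,S \right)} = \left(r - \left(-10 + S\right)\right) \left(S - \left(3 - \frac{1}{-2}\right)\right) = \left(10 + r - S\right) \left(S - \frac{7}{2}\right) = \left(10 + r - S\right) \left(- \frac{7}{2} + S\right) = \left(- \frac{7}{2} + S\right) \left(10 + r - S\right)$)
$d{\left(-11,17 \right)} Z{\left(10,1 \right)} = \left(-35 - 17^{2} - - \frac{77}{2} + \frac{27}{2} \cdot 17 + 17 \left(-11\right)\right) 6 = \left(-35 - 289 + \frac{77}{2} + \frac{459}{2} - 187\right) 6 = \left(-243\right) 6 = -1458$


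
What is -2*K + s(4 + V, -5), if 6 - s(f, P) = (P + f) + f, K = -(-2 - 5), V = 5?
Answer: -21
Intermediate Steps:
K = 7 (K = -1*(-7) = 7)
s(f, P) = 6 - P - 2*f (s(f, P) = 6 - ((P + f) + f) = 6 - (P + 2*f) = 6 + (-P - 2*f) = 6 - P - 2*f)
-2*K + s(4 + V, -5) = -2*7 + (6 - 1*(-5) - 2*(4 + 5)) = -14 + (6 + 5 - 2*9) = -14 + (6 + 5 - 18) = -14 - 7 = -21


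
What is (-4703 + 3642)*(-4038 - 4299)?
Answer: 8845557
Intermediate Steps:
(-4703 + 3642)*(-4038 - 4299) = -1061*(-8337) = 8845557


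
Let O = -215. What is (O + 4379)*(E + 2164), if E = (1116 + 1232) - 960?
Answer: 14790528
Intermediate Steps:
E = 1388 (E = 2348 - 960 = 1388)
(O + 4379)*(E + 2164) = (-215 + 4379)*(1388 + 2164) = 4164*3552 = 14790528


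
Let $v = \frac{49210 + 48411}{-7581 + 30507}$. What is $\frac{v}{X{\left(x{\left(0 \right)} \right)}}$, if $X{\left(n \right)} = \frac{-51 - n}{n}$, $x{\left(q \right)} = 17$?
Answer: $- \frac{97621}{91704} \approx -1.0645$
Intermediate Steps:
$X{\left(n \right)} = \frac{-51 - n}{n}$
$v = \frac{97621}{22926} \approx 4.2581$
$\frac{v}{X{\left(x{\left(0 \right)} \right)}} = \frac{97621}{22926 \frac{-51 - 17}{17}} = \frac{97621}{22926 \cdot \frac{1}{17} \left(-68\right)} = \frac{97621}{22926 \left(-4\right)} = \frac{97621}{22926} \left(- \frac{1}{4}\right) = - \frac{97621}{91704}$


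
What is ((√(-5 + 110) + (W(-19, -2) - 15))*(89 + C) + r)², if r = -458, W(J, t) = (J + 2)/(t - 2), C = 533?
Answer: 366666801/4 - 8887758*√105 ≈ 5.9428e+5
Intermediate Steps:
W(J, t) = (2 + J)/(-2 + t)
((√(-5 + 110) + (W(-19, -2) - 15))*(89 + C) + r)² = ((√(-5 + 110) + ((2 - 19)/(-2 - 2) - 15))*(89 + 533) - 458)² = ((√105 + (-17/(-4) - 15))*622 - 458)² = ((√105 + (-¼*(-17) - 15))*622 - 458)² = ((√105 + (17/4 - 15))*622 - 458)² = ((√105 - 43/4)*622 - 458)² = ((-43/4 + √105)*622 - 458)² = ((-13373/2 + 622*√105) - 458)² = (-14289/2 + 622*√105)²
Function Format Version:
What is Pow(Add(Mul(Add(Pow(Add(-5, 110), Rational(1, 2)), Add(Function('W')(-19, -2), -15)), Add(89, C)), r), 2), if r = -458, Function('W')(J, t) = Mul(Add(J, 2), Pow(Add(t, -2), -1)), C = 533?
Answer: Add(Rational(366666801, 4), Mul(-8887758, Pow(105, Rational(1, 2)))) ≈ 5.9428e+5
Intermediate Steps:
Function('W')(J, t) = Mul(Pow(Add(-2, t), -1), Add(2, J)) (Function('W')(J, t) = Mul(Add(2, J), Pow(Add(-2, t), -1)) = Mul(Pow(Add(-2, t), -1), Add(2, J)))
Pow(Add(Mul(Add(Pow(Add(-5, 110), Rational(1, 2)), Add(Function('W')(-19, -2), -15)), Add(89, C)), r), 2) = Pow(Add(Mul(Add(Pow(Add(-5, 110), Rational(1, 2)), Add(Mul(Pow(Add(-2, -2), -1), Add(2, -19)), -15)), Add(89, 533)), -458), 2) = Pow(Add(Mul(Add(Pow(105, Rational(1, 2)), Add(Mul(Pow(-4, -1), -17), -15)), 622), -458), 2) = Pow(Add(Mul(Add(Pow(105, Rational(1, 2)), Add(Mul(Rational(-1, 4), -17), -15)), 622), -458), 2) = Pow(Add(Mul(Add(Pow(105, Rational(1, 2)), Add(Rational(17, 4), -15)), 622), -458), 2) = Pow(Add(Mul(Add(Pow(105, Rational(1, 2)), Rational(-43, 4)), 622), -458), 2) = Pow(Add(Mul(Add(Rational(-43, 4), Pow(105, Rational(1, 2))), 622), -458), 2) = Pow(Add(Add(Rational(-13373, 2), Mul(622, Pow(105, Rational(1, 2)))), -458), 2) = Pow(Add(Rational(-14289, 2), Mul(622, Pow(105, Rational(1, 2)))), 2)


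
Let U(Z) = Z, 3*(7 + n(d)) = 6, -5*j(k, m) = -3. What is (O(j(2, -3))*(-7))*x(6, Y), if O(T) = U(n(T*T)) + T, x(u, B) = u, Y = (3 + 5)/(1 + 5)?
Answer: 924/5 ≈ 184.80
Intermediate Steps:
j(k, m) = 3/5 (j(k, m) = -1/5*(-3) = 3/5)
Y = 4/3 (Y = 8/6 = 8*(1/6) = 4/3 ≈ 1.3333)
n(d) = -5 (n(d) = -7 + (1/3)*6 = -7 + 2 = -5)
O(T) = -5 + T
(O(j(2, -3))*(-7))*x(6, Y) = ((-5 + 3/5)*(-7))*6 = -22/5*(-7)*6 = (154/5)*6 = 924/5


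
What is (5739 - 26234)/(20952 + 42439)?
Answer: -20495/63391 ≈ -0.32331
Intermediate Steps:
(5739 - 26234)/(20952 + 42439) = -20495/63391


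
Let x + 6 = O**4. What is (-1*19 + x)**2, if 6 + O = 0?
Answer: 1615441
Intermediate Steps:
O = -6 (O = -6 + 0 = -6)
x = 1290 (x = -6 + (-6)**4 = -6 + 1296 = 1290)
(-1*19 + x)**2 = (-1*19 + 1290)**2 = (-19 + 1290)**2 = 1271**2 = 1615441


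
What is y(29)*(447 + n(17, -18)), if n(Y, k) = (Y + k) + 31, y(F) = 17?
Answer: 8109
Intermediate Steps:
n(Y, k) = 31 + Y + k
y(29)*(447 + n(17, -18)) = 17*(447 + (31 + 17 - 18)) = 17*(447 + 30) = 17*477 = 8109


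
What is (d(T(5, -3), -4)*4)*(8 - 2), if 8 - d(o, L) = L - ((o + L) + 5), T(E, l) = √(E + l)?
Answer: 312 + 24*√2 ≈ 345.94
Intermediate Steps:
d(o, L) = 13 + o (d(o, L) = 8 - (L - ((o + L) + 5)) = 8 - (L - ((L + o) + 5)) = 8 - (L - (5 + L + o)) = 8 - (L + (-5 - L - o)) = 8 - (-5 - o) = 8 + (5 + o) = 13 + o)
(d(T(5, -3), -4)*4)*(8 - 2) = ((13 + √(5 - 3))*4)*(8 - 2) = ((13 + √2)*4)*6 = (52 + 4*√2)*6 = 312 + 24*√2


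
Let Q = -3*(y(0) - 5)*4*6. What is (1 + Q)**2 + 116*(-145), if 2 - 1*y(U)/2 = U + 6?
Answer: 861149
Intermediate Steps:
y(U) = -8 - 2*U (y(U) = 4 - 2*(U + 6) = 4 - 2*(6 + U) = 4 + (-12 - 2*U) = -8 - 2*U)
Q = 936 (Q = -3*((-8 - 2*0) - 5)*4*6 = -3*((-8 + 0) - 5)*4*6 = -3*(-8 - 5)*4*6 = -(-39)*4*6 = -3*(-52)*6 = 156*6 = 936)
(1 + Q)**2 + 116*(-145) = (1 + 936)**2 + 116*(-145) = 937**2 - 16820 = 877969 - 16820 = 861149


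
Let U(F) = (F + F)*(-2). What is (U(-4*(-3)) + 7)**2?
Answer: 1681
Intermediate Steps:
U(F) = -4*F (U(F) = (2*F)*(-2) = -4*F)
(U(-4*(-3)) + 7)**2 = (-(-16)*(-3) + 7)**2 = (-4*12 + 7)**2 = (-48 + 7)**2 = (-41)**2 = 1681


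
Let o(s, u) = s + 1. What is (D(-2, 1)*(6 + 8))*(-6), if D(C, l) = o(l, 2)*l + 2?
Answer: -336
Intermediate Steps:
o(s, u) = 1 + s
D(C, l) = 2 + l*(1 + l) (D(C, l) = (1 + l)*l + 2 = l*(1 + l) + 2 = 2 + l*(1 + l))
(D(-2, 1)*(6 + 8))*(-6) = ((2 + 1*(1 + 1))*(6 + 8))*(-6) = ((2 + 1*2)*14)*(-6) = ((2 + 2)*14)*(-6) = (4*14)*(-6) = 56*(-6) = -336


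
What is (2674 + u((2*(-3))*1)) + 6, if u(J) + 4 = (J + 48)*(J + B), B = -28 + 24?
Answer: 2256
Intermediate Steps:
B = -4
u(J) = -4 + (-4 + J)*(48 + J) (u(J) = -4 + (J + 48)*(J - 4) = -4 + (48 + J)*(-4 + J) = -4 + (-4 + J)*(48 + J))
(2674 + u((2*(-3))*1)) + 6 = (2674 + (-196 + ((2*(-3))*1)² + 44*((2*(-3))*1))) + 6 = (2674 + (-196 + (-6*1)² + 44*(-6*1))) + 6 = (2674 + (-196 + (-6)² + 44*(-6))) + 6 = (2674 + (-196 + 36 - 264)) + 6 = (2674 - 424) + 6 = 2250 + 6 = 2256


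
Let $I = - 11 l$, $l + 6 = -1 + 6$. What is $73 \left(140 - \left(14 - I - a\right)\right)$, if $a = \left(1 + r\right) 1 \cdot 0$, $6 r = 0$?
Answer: $10001$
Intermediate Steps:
$r = 0$ ($r = \frac{1}{6} \cdot 0 = 0$)
$l = -1$ ($l = -6 + \left(-1 + 6\right) = -6 + 5 = -1$)
$a = 0$ ($a = \left(1 + 0\right) 1 \cdot 0 = 1 \cdot 1 \cdot 0 = 1 \cdot 0 = 0$)
$I = 11$ ($I = \left(-11\right) \left(-1\right) = 11$)
$73 \left(140 - \left(14 - I - a\right)\right) = 73 \left(140 + \left(\left(11 + 0\right) - 14\right)\right) = 73 \left(140 + \left(11 - 14\right)\right) = 73 \left(140 - 3\right) = 73 \cdot 137 = 10001$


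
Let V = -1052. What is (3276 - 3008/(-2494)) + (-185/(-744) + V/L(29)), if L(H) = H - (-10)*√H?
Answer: 216866964305/65871528 - 10520*√29/2059 ≈ 3264.8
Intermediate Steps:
L(H) = H + 10*√H
(3276 - 3008/(-2494)) + (-185/(-744) + V/L(29)) = (3276 - 3008/(-2494)) + (-185/(-744) - 1052/(29 + 10*√29)) = (3276 - 3008*(-1/2494)) + (-185*(-1/744) - 1052/(29 + 10*√29)) = (3276 + 1504/1247) + (185/744 - 1052/(29 + 10*√29)) = 4086676/1247 + (185/744 - 1052/(29 + 10*√29)) = 3040717639/927768 - 1052/(29 + 10*√29)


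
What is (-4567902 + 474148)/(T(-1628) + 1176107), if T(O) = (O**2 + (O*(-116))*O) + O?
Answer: 4093754/303619681 ≈ 0.013483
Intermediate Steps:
T(O) = O - 115*O**2 (T(O) = (O**2 + (-116*O)*O) + O = (O**2 - 116*O**2) + O = -115*O**2 + O = O - 115*O**2)
(-4567902 + 474148)/(T(-1628) + 1176107) = (-4567902 + 474148)/(-1628*(1 - 115*(-1628)) + 1176107) = -4093754/(-1628*(1 + 187220) + 1176107) = -4093754/(-1628*187221 + 1176107) = -4093754/(-304795788 + 1176107) = -4093754/(-303619681) = -4093754*(-1/303619681) = 4093754/303619681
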